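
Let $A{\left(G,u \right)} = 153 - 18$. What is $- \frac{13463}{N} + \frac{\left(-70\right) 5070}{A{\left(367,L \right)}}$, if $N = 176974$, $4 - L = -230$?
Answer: $- \frac{4187326007}{1592766} \approx -2629.0$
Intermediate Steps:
$L = 234$ ($L = 4 - -230 = 4 + 230 = 234$)
$A{\left(G,u \right)} = 135$ ($A{\left(G,u \right)} = 153 - 18 = 135$)
$- \frac{13463}{N} + \frac{\left(-70\right) 5070}{A{\left(367,L \right)}} = - \frac{13463}{176974} + \frac{\left(-70\right) 5070}{135} = \left(-13463\right) \frac{1}{176974} - \frac{23660}{9} = - \frac{13463}{176974} - \frac{23660}{9} = - \frac{4187326007}{1592766}$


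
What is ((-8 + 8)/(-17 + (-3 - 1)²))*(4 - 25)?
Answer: 0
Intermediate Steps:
((-8 + 8)/(-17 + (-3 - 1)²))*(4 - 25) = (0/(-17 + (-4)²))*(-21) = (0/(-17 + 16))*(-21) = (0/(-1))*(-21) = (0*(-1))*(-21) = 0*(-21) = 0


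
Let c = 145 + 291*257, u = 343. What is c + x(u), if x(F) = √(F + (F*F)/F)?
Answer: 74932 + 7*√14 ≈ 74958.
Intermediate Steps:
c = 74932 (c = 145 + 74787 = 74932)
x(F) = √2*√F (x(F) = √(F + F²/F) = √(F + F) = √(2*F) = √2*√F)
c + x(u) = 74932 + √2*√343 = 74932 + √2*(7*√7) = 74932 + 7*√14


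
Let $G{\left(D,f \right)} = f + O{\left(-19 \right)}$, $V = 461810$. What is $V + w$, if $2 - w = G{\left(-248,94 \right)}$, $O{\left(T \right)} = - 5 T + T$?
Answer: $461642$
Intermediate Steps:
$O{\left(T \right)} = - 4 T$
$G{\left(D,f \right)} = 76 + f$ ($G{\left(D,f \right)} = f - -76 = f + 76 = 76 + f$)
$w = -168$ ($w = 2 - \left(76 + 94\right) = 2 - 170 = -168$)
$V + w = 461810 - 168 = 461642$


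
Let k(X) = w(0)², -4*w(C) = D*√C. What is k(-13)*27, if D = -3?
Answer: 0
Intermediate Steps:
w(C) = 3*√C/4 (w(C) = -(-3)*√C/4 = 3*√C/4)
k(X) = 0 (k(X) = (3*√0/4)² = ((¾)*0)² = 0² = 0)
k(-13)*27 = 0*27 = 0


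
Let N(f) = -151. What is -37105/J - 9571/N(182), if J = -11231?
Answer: 113094756/1695881 ≈ 66.688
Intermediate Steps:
-37105/J - 9571/N(182) = -37105/(-11231) - 9571/(-151) = -37105*(-1/11231) - 9571*(-1/151) = 37105/11231 + 9571/151 = 113094756/1695881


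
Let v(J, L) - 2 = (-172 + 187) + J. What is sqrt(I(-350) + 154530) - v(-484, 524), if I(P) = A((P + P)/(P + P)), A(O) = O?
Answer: 467 + sqrt(154531) ≈ 860.10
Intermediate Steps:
v(J, L) = 17 + J (v(J, L) = 2 + ((-172 + 187) + J) = 2 + (15 + J) = 17 + J)
I(P) = 1 (I(P) = (P + P)/(P + P) = (2*P)/((2*P)) = (2*P)*(1/(2*P)) = 1)
sqrt(I(-350) + 154530) - v(-484, 524) = sqrt(1 + 154530) - (17 - 484) = sqrt(154531) - 1*(-467) = sqrt(154531) + 467 = 467 + sqrt(154531)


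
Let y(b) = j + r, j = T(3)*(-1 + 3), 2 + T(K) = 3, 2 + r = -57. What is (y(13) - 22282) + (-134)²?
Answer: -4383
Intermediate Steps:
r = -59 (r = -2 - 57 = -59)
T(K) = 1 (T(K) = -2 + 3 = 1)
j = 2 (j = 1*(-1 + 3) = 1*2 = 2)
y(b) = -57 (y(b) = 2 - 59 = -57)
(y(13) - 22282) + (-134)² = (-57 - 22282) + (-134)² = -22339 + 17956 = -4383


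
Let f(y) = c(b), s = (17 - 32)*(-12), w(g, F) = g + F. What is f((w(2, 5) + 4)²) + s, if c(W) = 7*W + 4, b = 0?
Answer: 184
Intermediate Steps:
w(g, F) = F + g
c(W) = 4 + 7*W
s = 180 (s = -15*(-12) = 180)
f(y) = 4 (f(y) = 4 + 7*0 = 4 + 0 = 4)
f((w(2, 5) + 4)²) + s = 4 + 180 = 184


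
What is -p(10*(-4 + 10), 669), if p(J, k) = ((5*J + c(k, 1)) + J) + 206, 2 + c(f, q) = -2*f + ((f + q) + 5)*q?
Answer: 99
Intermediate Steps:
c(f, q) = -2 - 2*f + q*(5 + f + q) (c(f, q) = -2 + (-2*f + ((f + q) + 5)*q) = -2 + (-2*f + (5 + f + q)*q) = -2 + (-2*f + q*(5 + f + q)) = -2 - 2*f + q*(5 + f + q))
p(J, k) = 210 - k + 6*J (p(J, k) = ((5*J + (-2 + 1² - 2*k + 5*1 + k*1)) + J) + 206 = ((5*J + (-2 + 1 - 2*k + 5 + k)) + J) + 206 = ((5*J + (4 - k)) + J) + 206 = ((4 - k + 5*J) + J) + 206 = (4 - k + 6*J) + 206 = 210 - k + 6*J)
-p(10*(-4 + 10), 669) = -(210 - 1*669 + 6*(10*(-4 + 10))) = -(210 - 669 + 6*(10*6)) = -(210 - 669 + 6*60) = -(210 - 669 + 360) = -1*(-99) = 99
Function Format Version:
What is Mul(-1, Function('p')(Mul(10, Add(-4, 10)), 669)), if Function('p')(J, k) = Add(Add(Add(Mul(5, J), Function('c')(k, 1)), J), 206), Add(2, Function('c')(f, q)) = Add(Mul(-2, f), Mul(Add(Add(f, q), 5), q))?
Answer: 99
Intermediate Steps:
Function('c')(f, q) = Add(-2, Mul(-2, f), Mul(q, Add(5, f, q))) (Function('c')(f, q) = Add(-2, Add(Mul(-2, f), Mul(Add(Add(f, q), 5), q))) = Add(-2, Add(Mul(-2, f), Mul(Add(5, f, q), q))) = Add(-2, Add(Mul(-2, f), Mul(q, Add(5, f, q)))) = Add(-2, Mul(-2, f), Mul(q, Add(5, f, q))))
Function('p')(J, k) = Add(210, Mul(-1, k), Mul(6, J)) (Function('p')(J, k) = Add(Add(Add(Mul(5, J), Add(-2, Pow(1, 2), Mul(-2, k), Mul(5, 1), Mul(k, 1))), J), 206) = Add(Add(Add(Mul(5, J), Add(-2, 1, Mul(-2, k), 5, k)), J), 206) = Add(Add(Add(Mul(5, J), Add(4, Mul(-1, k))), J), 206) = Add(Add(Add(4, Mul(-1, k), Mul(5, J)), J), 206) = Add(Add(4, Mul(-1, k), Mul(6, J)), 206) = Add(210, Mul(-1, k), Mul(6, J)))
Mul(-1, Function('p')(Mul(10, Add(-4, 10)), 669)) = Mul(-1, Add(210, Mul(-1, 669), Mul(6, Mul(10, Add(-4, 10))))) = Mul(-1, Add(210, -669, Mul(6, Mul(10, 6)))) = Mul(-1, Add(210, -669, Mul(6, 60))) = Mul(-1, Add(210, -669, 360)) = Mul(-1, -99) = 99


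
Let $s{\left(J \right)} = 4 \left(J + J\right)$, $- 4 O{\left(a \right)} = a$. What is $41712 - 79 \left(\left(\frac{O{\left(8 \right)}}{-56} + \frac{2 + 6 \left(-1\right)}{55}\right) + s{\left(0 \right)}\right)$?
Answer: $\frac{64240983}{1540} \approx 41715.0$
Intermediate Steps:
$O{\left(a \right)} = - \frac{a}{4}$
$s{\left(J \right)} = 8 J$ ($s{\left(J \right)} = 4 \cdot 2 J = 8 J$)
$41712 - 79 \left(\left(\frac{O{\left(8 \right)}}{-56} + \frac{2 + 6 \left(-1\right)}{55}\right) + s{\left(0 \right)}\right) = 41712 - 79 \left(\left(\frac{\left(- \frac{1}{4}\right) 8}{-56} + \frac{2 + 6 \left(-1\right)}{55}\right) + 8 \cdot 0\right) = 41712 - 79 \left(\left(\left(-2\right) \left(- \frac{1}{56}\right) + \left(2 - 6\right) \frac{1}{55}\right) + 0\right) = 41712 - 79 \left(\left(\frac{1}{28} - \frac{4}{55}\right) + 0\right) = 41712 - 79 \left(- \frac{57}{1540} + 0\right) = 41712 - - \frac{4503}{1540} = 41712 + \frac{4503}{1540} = \frac{64240983}{1540}$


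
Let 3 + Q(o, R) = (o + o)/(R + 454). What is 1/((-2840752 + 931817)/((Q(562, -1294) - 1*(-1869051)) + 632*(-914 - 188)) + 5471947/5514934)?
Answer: -1358010357889306/863381474807927 ≈ -1.5729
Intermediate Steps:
Q(o, R) = -3 + 2*o/(454 + R) (Q(o, R) = -3 + (o + o)/(R + 454) = -3 + (2*o)/(454 + R) = -3 + 2*o/(454 + R))
1/((-2840752 + 931817)/((Q(562, -1294) - 1*(-1869051)) + 632*(-914 - 188)) + 5471947/5514934) = 1/((-2840752 + 931817)/(((-1362 - 3*(-1294) + 2*562)/(454 - 1294) - 1*(-1869051)) + 632*(-914 - 188)) + 5471947/5514934) = 1/(-1908935/(((-1362 + 3882 + 1124)/(-840) + 1869051) + 632*(-1102)) + 5471947*(1/5514934)) = 1/(-1908935/((-1/840*3644 + 1869051) - 696464) + 5471947/5514934) = 1/(-1908935/((-911/210 + 1869051) - 696464) + 5471947/5514934) = 1/(-1908935/(392499799/210 - 696464) + 5471947/5514934) = 1/(-1908935/246242359/210 + 5471947/5514934) = 1/(-1908935*210/246242359 + 5471947/5514934) = 1/(-400876350/246242359 + 5471947/5514934) = 1/(-863381474807927/1358010357889306) = -1358010357889306/863381474807927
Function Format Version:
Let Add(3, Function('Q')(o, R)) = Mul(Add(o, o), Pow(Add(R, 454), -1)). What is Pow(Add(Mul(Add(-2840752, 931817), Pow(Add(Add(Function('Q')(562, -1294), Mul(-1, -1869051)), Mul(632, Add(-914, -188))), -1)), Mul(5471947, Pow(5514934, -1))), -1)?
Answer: Rational(-1358010357889306, 863381474807927) ≈ -1.5729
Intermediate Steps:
Function('Q')(o, R) = Add(-3, Mul(2, o, Pow(Add(454, R), -1))) (Function('Q')(o, R) = Add(-3, Mul(Add(o, o), Pow(Add(R, 454), -1))) = Add(-3, Mul(Mul(2, o), Pow(Add(454, R), -1))) = Add(-3, Mul(2, o, Pow(Add(454, R), -1))))
Pow(Add(Mul(Add(-2840752, 931817), Pow(Add(Add(Function('Q')(562, -1294), Mul(-1, -1869051)), Mul(632, Add(-914, -188))), -1)), Mul(5471947, Pow(5514934, -1))), -1) = Pow(Add(Mul(Add(-2840752, 931817), Pow(Add(Add(Mul(Pow(Add(454, -1294), -1), Add(-1362, Mul(-3, -1294), Mul(2, 562))), Mul(-1, -1869051)), Mul(632, Add(-914, -188))), -1)), Mul(5471947, Pow(5514934, -1))), -1) = Pow(Add(Mul(-1908935, Pow(Add(Add(Mul(Pow(-840, -1), Add(-1362, 3882, 1124)), 1869051), Mul(632, -1102)), -1)), Mul(5471947, Rational(1, 5514934))), -1) = Pow(Add(Mul(-1908935, Pow(Add(Add(Mul(Rational(-1, 840), 3644), 1869051), -696464), -1)), Rational(5471947, 5514934)), -1) = Pow(Add(Mul(-1908935, Pow(Add(Add(Rational(-911, 210), 1869051), -696464), -1)), Rational(5471947, 5514934)), -1) = Pow(Add(Mul(-1908935, Pow(Add(Rational(392499799, 210), -696464), -1)), Rational(5471947, 5514934)), -1) = Pow(Add(Mul(-1908935, Pow(Rational(246242359, 210), -1)), Rational(5471947, 5514934)), -1) = Pow(Add(Mul(-1908935, Rational(210, 246242359)), Rational(5471947, 5514934)), -1) = Pow(Add(Rational(-400876350, 246242359), Rational(5471947, 5514934)), -1) = Pow(Rational(-863381474807927, 1358010357889306), -1) = Rational(-1358010357889306, 863381474807927)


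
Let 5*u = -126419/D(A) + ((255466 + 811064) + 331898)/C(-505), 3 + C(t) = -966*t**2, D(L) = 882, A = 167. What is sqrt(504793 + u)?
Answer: sqrt(150108233864062160832498790)/17244790710 ≈ 710.47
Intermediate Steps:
C(t) = -3 - 966*t**2
u = -10381693027201/362140604910 (u = (-126419/882 + ((255466 + 811064) + 331898)/(-3 - 966*(-505)**2))/5 = (-126419*1/882 + (1066530 + 331898)/(-3 - 966*255025))/5 = (-126419/882 + 1398428/(-3 - 246354150))/5 = (-126419/882 + 1398428/(-246354153))/5 = (-126419/882 + 1398428*(-1/246354153))/5 = (-126419/882 - 1398428/246354153)/5 = (1/5)*(-10381693027201/72428120982) = -10381693027201/362140604910 ≈ -28.668)
sqrt(504793 + u) = sqrt(504793 - 10381693027201/362140604910) = sqrt(182795660681306429/362140604910) = sqrt(150108233864062160832498790)/17244790710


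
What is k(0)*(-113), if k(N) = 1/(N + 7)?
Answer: -113/7 ≈ -16.143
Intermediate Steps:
k(N) = 1/(7 + N)
k(0)*(-113) = -113/(7 + 0) = -113/7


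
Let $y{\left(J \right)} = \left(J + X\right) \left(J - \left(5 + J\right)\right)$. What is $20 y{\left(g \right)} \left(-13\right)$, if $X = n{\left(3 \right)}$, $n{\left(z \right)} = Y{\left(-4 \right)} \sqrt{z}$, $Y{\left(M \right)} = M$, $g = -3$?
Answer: $-3900 - 5200 \sqrt{3} \approx -12907.0$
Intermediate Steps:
$n{\left(z \right)} = - 4 \sqrt{z}$
$X = - 4 \sqrt{3} \approx -6.9282$
$y{\left(J \right)} = - 5 J + 20 \sqrt{3}$ ($y{\left(J \right)} = \left(J - 4 \sqrt{3}\right) \left(J - \left(5 + J\right)\right) = \left(J - 4 \sqrt{3}\right) \left(-5\right) = - 5 J + 20 \sqrt{3}$)
$20 y{\left(g \right)} \left(-13\right) = 20 \left(\left(-5\right) \left(-3\right) + 20 \sqrt{3}\right) \left(-13\right) = 20 \left(15 + 20 \sqrt{3}\right) \left(-13\right) = \left(300 + 400 \sqrt{3}\right) \left(-13\right) = -3900 - 5200 \sqrt{3}$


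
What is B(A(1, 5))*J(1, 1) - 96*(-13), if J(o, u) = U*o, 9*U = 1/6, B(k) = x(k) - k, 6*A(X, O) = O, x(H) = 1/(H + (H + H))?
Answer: 2021747/1620 ≈ 1248.0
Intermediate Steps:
x(H) = 1/(3*H) (x(H) = 1/(H + 2*H) = 1/(3*H))
A(X, O) = O/6
B(k) = -k + 1/(3*k) (B(k) = 1/(3*k) - k = -k + 1/(3*k))
U = 1/54 (U = (⅑)/6 = (⅑)*(⅙) = 1/54 ≈ 0.018519)
J(o, u) = o/54
B(A(1, 5))*J(1, 1) - 96*(-13) = (-5/6 + 1/(3*(((⅙)*5))))*((1/54)*1) - 96*(-13) = (-1*⅚ + 1/(3*(⅚)))*(1/54) + 1248 = (-⅚ + (⅓)*(6/5))*(1/54) + 1248 = (-⅚ + ⅖)*(1/54) + 1248 = -13/30*1/54 + 1248 = -13/1620 + 1248 = 2021747/1620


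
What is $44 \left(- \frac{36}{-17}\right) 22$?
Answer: $\frac{34848}{17} \approx 2049.9$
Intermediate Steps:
$44 \left(- \frac{36}{-17}\right) 22 = 44 \left(\left(-36\right) \left(- \frac{1}{17}\right)\right) 22 = 44 \cdot \frac{36}{17} \cdot 22 = \frac{1584}{17} \cdot 22 = \frac{34848}{17}$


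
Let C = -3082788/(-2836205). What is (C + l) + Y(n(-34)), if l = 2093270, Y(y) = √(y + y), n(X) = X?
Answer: 5936945923138/2836205 + 2*I*√17 ≈ 2.0933e+6 + 8.2462*I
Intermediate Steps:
Y(y) = √2*√y (Y(y) = √(2*y) = √2*√y)
C = 3082788/2836205 (C = -3082788*(-1/2836205) = 3082788/2836205 ≈ 1.0869)
(C + l) + Y(n(-34)) = (3082788/2836205 + 2093270) + √2*√(-34) = 5936945923138/2836205 + √2*(I*√34) = 5936945923138/2836205 + 2*I*√17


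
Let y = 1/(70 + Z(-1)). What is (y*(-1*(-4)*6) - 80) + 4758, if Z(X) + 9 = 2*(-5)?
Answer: 79534/17 ≈ 4678.5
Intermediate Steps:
Z(X) = -19 (Z(X) = -9 + 2*(-5) = -9 - 10 = -19)
y = 1/51 (y = 1/(70 - 19) = 1/51 ≈ 0.019608)
(y*(-1*(-4)*6) - 80) + 4758 = ((-1*(-4)*6)/51 - 80) + 4758 = ((4*6)/51 - 80) + 4758 = ((1/51)*24 - 80) + 4758 = (8/17 - 80) + 4758 = -1352/17 + 4758 = 79534/17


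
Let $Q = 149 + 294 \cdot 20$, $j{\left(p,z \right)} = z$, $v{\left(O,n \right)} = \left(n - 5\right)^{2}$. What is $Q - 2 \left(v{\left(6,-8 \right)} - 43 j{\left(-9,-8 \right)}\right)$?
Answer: $5003$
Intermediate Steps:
$v{\left(O,n \right)} = \left(-5 + n\right)^{2}$
$Q = 6029$ ($Q = 149 + 5880 = 6029$)
$Q - 2 \left(v{\left(6,-8 \right)} - 43 j{\left(-9,-8 \right)}\right) = 6029 - 2 \left(\left(-5 - 8\right)^{2} - -344\right) = 6029 - 2 \left(\left(-13\right)^{2} + 344\right) = 6029 - 2 \left(169 + 344\right) = 6029 - 2 \cdot 513 = 6029 - 1026 = 5003$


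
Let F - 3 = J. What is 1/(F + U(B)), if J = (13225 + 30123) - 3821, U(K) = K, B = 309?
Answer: 1/39839 ≈ 2.5101e-5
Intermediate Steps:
J = 39527 (J = 43348 - 3821 = 39527)
F = 39530 (F = 3 + 39527 = 39530)
1/(F + U(B)) = 1/(39530 + 309) = 1/39839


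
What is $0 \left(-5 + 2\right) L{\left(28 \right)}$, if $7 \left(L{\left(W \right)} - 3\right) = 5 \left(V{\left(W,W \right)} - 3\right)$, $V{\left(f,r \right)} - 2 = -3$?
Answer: $0$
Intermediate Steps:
$V{\left(f,r \right)} = -1$ ($V{\left(f,r \right)} = 2 - 3 = -1$)
$L{\left(W \right)} = \frac{1}{7}$ ($L{\left(W \right)} = 3 + \frac{5 \left(-1 - 3\right)}{7} = 3 + \frac{5 \left(-4\right)}{7} = 3 + \frac{1}{7} \left(-20\right) = 3 - \frac{20}{7} = \frac{1}{7}$)
$0 \left(-5 + 2\right) L{\left(28 \right)} = 0 \left(-5 + 2\right) \frac{1}{7} = 0 \left(-3\right) \frac{1}{7} = 0 \cdot \frac{1}{7} = 0$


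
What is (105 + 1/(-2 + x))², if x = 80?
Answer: 67092481/6084 ≈ 11028.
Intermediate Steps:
(105 + 1/(-2 + x))² = (105 + 1/(-2 + 80))² = (105 + 1/78)² = (8191/78)² = 67092481/6084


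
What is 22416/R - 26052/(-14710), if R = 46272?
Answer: 15991849/7090220 ≈ 2.2555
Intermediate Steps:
22416/R - 26052/(-14710) = 22416/46272 - 26052/(-14710) = 22416*(1/46272) - 26052*(-1/14710) = 467/964 + 13026/7355 = 15991849/7090220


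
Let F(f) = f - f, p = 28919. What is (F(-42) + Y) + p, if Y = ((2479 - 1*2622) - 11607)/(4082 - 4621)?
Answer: 15599091/539 ≈ 28941.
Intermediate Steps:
F(f) = 0
Y = 11750/539 (Y = ((2479 - 2622) - 11607)/(-539) = (-143 - 11607)*(-1/539) = -11750*(-1/539) = 11750/539 ≈ 21.800)
(F(-42) + Y) + p = (0 + 11750/539) + 28919 = 11750/539 + 28919 = 15599091/539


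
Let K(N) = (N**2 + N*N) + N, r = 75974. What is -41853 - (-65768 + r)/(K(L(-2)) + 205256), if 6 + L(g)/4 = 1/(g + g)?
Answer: -2880619833/68827 ≈ -41853.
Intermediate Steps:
L(g) = -24 + 2/g (L(g) = -24 + 4/(g + g) = -24 + 4/((2*g)) = -24 + 4*(1/(2*g)) = -24 + 2/g)
K(N) = N + 2*N**2 (K(N) = (N**2 + N**2) + N = 2*N**2 + N = N + 2*N**2)
-41853 - (-65768 + r)/(K(L(-2)) + 205256) = -41853 - (-65768 + 75974)/((-24 + 2/(-2))*(1 + 2*(-24 + 2/(-2))) + 205256) = -41853 - 10206/((-24 + 2*(-1/2))*(1 + 2*(-24 + 2*(-1/2))) + 205256) = -41853 - 10206/((-24 - 1)*(1 + 2*(-24 - 1)) + 205256) = -41853 - 10206/(-25*(1 + 2*(-25)) + 205256) = -41853 - 10206/(-25*(1 - 50) + 205256) = -41853 - 10206/(-25*(-49) + 205256) = -41853 - 10206/(1225 + 205256) = -41853 - 10206/206481 = -41853 - 1*3402/68827 = -41853 - 3402/68827 = -2880619833/68827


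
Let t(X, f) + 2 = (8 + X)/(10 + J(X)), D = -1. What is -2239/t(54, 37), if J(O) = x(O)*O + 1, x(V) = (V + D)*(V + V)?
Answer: 692090573/618152 ≈ 1119.6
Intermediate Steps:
x(V) = 2*V*(-1 + V) (x(V) = (V - 1)*(V + V) = (-1 + V)*(2*V) = 2*V*(-1 + V))
J(O) = 1 + 2*O²*(-1 + O) (J(O) = (2*O*(-1 + O))*O + 1 = 2*O²*(-1 + O) + 1 = 1 + 2*O²*(-1 + O))
t(X, f) = -2 + (8 + X)/(11 + 2*X²*(-1 + X)) (t(X, f) = -2 + (8 + X)/(10 + (1 + 2*X²*(-1 + X))) = -2 + (8 + X)/(11 + 2*X²*(-1 + X)))
-2239/t(54, 37) = -2239*(11 + 2*54²*(-1 + 54))/(-14 + 54 + 4*54²*(1 - 1*54)) = -2239*(11 + 2*2916*53)/(-14 + 54 + 4*2916*(1 - 54)) = -2239*(11 + 309096)/(-14 + 54 + 4*2916*(-53)) = -2239*309107/(-14 + 54 - 618192) = -2239/((1/309107)*(-618152)) = -2239/(-618152/309107) = -2239*(-309107/618152) = 692090573/618152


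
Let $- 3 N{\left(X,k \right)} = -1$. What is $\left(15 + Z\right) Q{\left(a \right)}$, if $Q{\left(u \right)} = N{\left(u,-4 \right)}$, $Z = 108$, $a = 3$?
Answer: $41$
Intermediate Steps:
$N{\left(X,k \right)} = \frac{1}{3}$ ($N{\left(X,k \right)} = \left(- \frac{1}{3}\right) \left(-1\right) = \frac{1}{3}$)
$Q{\left(u \right)} = \frac{1}{3}$
$\left(15 + Z\right) Q{\left(a \right)} = \left(15 + 108\right) \frac{1}{3} = 123 \cdot \frac{1}{3} = 41$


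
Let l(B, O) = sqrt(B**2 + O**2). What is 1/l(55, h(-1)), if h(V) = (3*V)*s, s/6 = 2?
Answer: sqrt(4321)/4321 ≈ 0.015213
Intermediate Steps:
s = 12 (s = 6*2 = 12)
h(V) = 36*V (h(V) = (3*V)*12 = 36*V)
1/l(55, h(-1)) = 1/(sqrt(55**2 + (36*(-1))**2)) = 1/(sqrt(3025 + (-36)**2)) = 1/(sqrt(3025 + 1296)) = 1/(sqrt(4321)) = sqrt(4321)/4321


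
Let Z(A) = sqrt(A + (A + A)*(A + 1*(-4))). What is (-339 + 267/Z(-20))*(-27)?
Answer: 9153 - 7209*sqrt(235)/470 ≈ 8917.9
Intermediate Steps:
Z(A) = sqrt(A + 2*A*(-4 + A)) (Z(A) = sqrt(A + (2*A)*(A - 4)) = sqrt(A + (2*A)*(-4 + A)) = sqrt(A + 2*A*(-4 + A)))
(-339 + 267/Z(-20))*(-27) = (-339 + 267/(sqrt(-20*(-7 + 2*(-20)))))*(-27) = (-339 + 267/(sqrt(-20*(-7 - 40))))*(-27) = (-339 + 267/(sqrt(-20*(-47))))*(-27) = (-339 + 267/(sqrt(940)))*(-27) = (-339 + 267/((2*sqrt(235))))*(-27) = (-339 + 267*(sqrt(235)/470))*(-27) = (-339 + 267*sqrt(235)/470)*(-27) = 9153 - 7209*sqrt(235)/470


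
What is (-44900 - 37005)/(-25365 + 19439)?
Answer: 81905/5926 ≈ 13.821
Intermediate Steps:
(-44900 - 37005)/(-25365 + 19439) = -81905/(-5926) = -81905*(-1/5926) = 81905/5926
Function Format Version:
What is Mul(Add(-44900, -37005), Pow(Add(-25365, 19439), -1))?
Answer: Rational(81905, 5926) ≈ 13.821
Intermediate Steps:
Mul(Add(-44900, -37005), Pow(Add(-25365, 19439), -1)) = Mul(-81905, Pow(-5926, -1)) = Mul(-81905, Rational(-1, 5926)) = Rational(81905, 5926)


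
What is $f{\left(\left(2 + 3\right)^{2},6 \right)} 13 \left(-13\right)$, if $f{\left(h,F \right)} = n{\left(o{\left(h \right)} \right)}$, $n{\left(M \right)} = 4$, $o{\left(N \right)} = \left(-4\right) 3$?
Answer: $-676$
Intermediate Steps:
$o{\left(N \right)} = -12$
$f{\left(h,F \right)} = 4$
$f{\left(\left(2 + 3\right)^{2},6 \right)} 13 \left(-13\right) = 4 \cdot 13 \left(-13\right) = 52 \left(-13\right) = -676$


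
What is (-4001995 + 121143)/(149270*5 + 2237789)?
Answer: -3880852/2984139 ≈ -1.3005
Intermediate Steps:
(-4001995 + 121143)/(149270*5 + 2237789) = -3880852/(746350 + 2237789) = -3880852/2984139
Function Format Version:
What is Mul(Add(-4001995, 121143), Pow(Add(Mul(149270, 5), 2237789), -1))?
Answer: Rational(-3880852, 2984139) ≈ -1.3005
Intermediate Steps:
Mul(Add(-4001995, 121143), Pow(Add(Mul(149270, 5), 2237789), -1)) = Mul(-3880852, Pow(Add(746350, 2237789), -1)) = Mul(-3880852, Pow(2984139, -1)) = Mul(-3880852, Rational(1, 2984139)) = Rational(-3880852, 2984139)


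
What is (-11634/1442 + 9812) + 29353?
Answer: 4033164/103 ≈ 39157.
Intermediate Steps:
(-11634/1442 + 9812) + 29353 = (-11634*1/1442 + 9812) + 29353 = (-831/103 + 9812) + 29353 = 1009805/103 + 29353 = 4033164/103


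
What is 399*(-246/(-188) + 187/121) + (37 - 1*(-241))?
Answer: 1464901/1034 ≈ 1416.7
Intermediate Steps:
399*(-246/(-188) + 187/121) + (37 - 1*(-241)) = 399*(-246*(-1/188) + 187*(1/121)) + (37 + 241) = 399*(123/94 + 17/11) + 278 = 399*(2951/1034) + 278 = 1177449/1034 + 278 = 1464901/1034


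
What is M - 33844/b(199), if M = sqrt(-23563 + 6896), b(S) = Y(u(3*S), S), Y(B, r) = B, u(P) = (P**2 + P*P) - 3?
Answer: -33844/712815 + I*sqrt(16667) ≈ -0.047479 + 129.1*I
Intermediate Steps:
u(P) = -3 + 2*P**2 (u(P) = (P**2 + P**2) - 3 = 2*P**2 - 3 = -3 + 2*P**2)
b(S) = -3 + 18*S**2 (b(S) = -3 + 2*(3*S)**2 = -3 + 2*(9*S**2) = -3 + 18*S**2)
M = I*sqrt(16667) (M = sqrt(-16667) = I*sqrt(16667) ≈ 129.1*I)
M - 33844/b(199) = I*sqrt(16667) - 33844/(-3 + 18*199**2) = I*sqrt(16667) - 33844/(-3 + 18*39601) = I*sqrt(16667) - 33844/(-3 + 712818) = I*sqrt(16667) - 33844/712815 = -33844/712815 + I*sqrt(16667)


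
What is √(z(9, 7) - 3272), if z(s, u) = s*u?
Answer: I*√3209 ≈ 56.648*I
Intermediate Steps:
√(z(9, 7) - 3272) = √(9*7 - 3272) = √(63 - 3272) = √(-3209) = I*√3209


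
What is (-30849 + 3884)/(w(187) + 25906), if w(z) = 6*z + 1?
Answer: -26965/27029 ≈ -0.99763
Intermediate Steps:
w(z) = 1 + 6*z
(-30849 + 3884)/(w(187) + 25906) = (-30849 + 3884)/((1 + 6*187) + 25906) = -26965/((1 + 1122) + 25906) = -26965/(1123 + 25906) = -26965/27029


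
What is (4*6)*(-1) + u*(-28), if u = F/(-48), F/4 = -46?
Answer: -394/3 ≈ -131.33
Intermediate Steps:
F = -184 (F = 4*(-46) = -184)
u = 23/6 (u = -184/(-48) = -184*(-1/48) = 23/6 ≈ 3.8333)
(4*6)*(-1) + u*(-28) = (4*6)*(-1) + (23/6)*(-28) = 24*(-1) - 322/3 = -24 - 322/3 = -394/3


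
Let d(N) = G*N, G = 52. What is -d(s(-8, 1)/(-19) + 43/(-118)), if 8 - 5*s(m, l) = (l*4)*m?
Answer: 45786/1121 ≈ 40.844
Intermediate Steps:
s(m, l) = 8/5 - 4*l*m/5 (s(m, l) = 8/5 - l*4*m/5 = 8/5 - 4*l*m/5)
d(N) = 52*N
-d(s(-8, 1)/(-19) + 43/(-118)) = -52*((8/5 - ⅘*1*(-8))/(-19) + 43/(-118)) = -52*((8/5 + 32/5)*(-1/19) + 43*(-1/118)) = -52*(8*(-1/19) - 43/118) = -52*(-8/19 - 43/118) = -52*(-1761)/2242 = -1*(-45786/1121) = 45786/1121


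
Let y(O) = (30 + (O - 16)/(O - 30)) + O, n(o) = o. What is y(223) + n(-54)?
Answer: 38614/193 ≈ 200.07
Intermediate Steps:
y(O) = 30 + O + (-16 + O)/(-30 + O) (y(O) = (30 + (-16 + O)/(-30 + O)) + O = 30 + O + (-16 + O)/(-30 + O))
y(223) + n(-54) = (-916 + 223 + 223**2)/(-30 + 223) - 54 = (-916 + 223 + 49729)/193 - 54 = (1/193)*49036 - 54 = 49036/193 - 54 = 38614/193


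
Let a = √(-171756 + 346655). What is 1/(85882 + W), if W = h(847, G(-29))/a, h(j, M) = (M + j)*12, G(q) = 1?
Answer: 7510337959/645002792819350 - 2544*√174899/322501396409675 ≈ 1.1641e-5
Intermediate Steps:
h(j, M) = 12*M + 12*j
a = √174899 ≈ 418.21
W = 10176*√174899/174899 (W = (12*1 + 12*847)/(√174899) = (12 + 10164)*(√174899/174899) = 10176*(√174899/174899) = 10176*√174899/174899 ≈ 24.332)
1/(85882 + W) = 1/(85882 + 10176*√174899/174899)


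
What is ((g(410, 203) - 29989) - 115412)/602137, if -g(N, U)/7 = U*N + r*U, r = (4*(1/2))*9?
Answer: -753589/602137 ≈ -1.2515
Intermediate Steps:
r = 18 (r = (4*(1*(1/2)))*9 = (4*(1/2))*9 = 2*9 = 18)
g(N, U) = -126*U - 7*N*U (g(N, U) = -7*(U*N + 18*U) = -7*(N*U + 18*U) = -7*(18*U + N*U) = -126*U - 7*N*U)
((g(410, 203) - 29989) - 115412)/602137 = ((-7*203*(18 + 410) - 29989) - 115412)/602137 = ((-7*203*428 - 29989) - 115412)*(1/602137) = ((-608188 - 29989) - 115412)*(1/602137) = (-638177 - 115412)*(1/602137) = -753589*1/602137 = -753589/602137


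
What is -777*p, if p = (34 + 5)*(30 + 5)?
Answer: -1060605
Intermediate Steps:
p = 1365 (p = 39*35 = 1365)
-777*p = -777*1365 = -1060605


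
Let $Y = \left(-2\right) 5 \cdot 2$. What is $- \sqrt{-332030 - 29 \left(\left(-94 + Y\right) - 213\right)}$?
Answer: $- i \sqrt{322547} \approx - 567.93 i$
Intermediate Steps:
$Y = -20$ ($Y = \left(-10\right) 2 = -20$)
$- \sqrt{-332030 - 29 \left(\left(-94 + Y\right) - 213\right)} = - \sqrt{-332030 - 29 \left(\left(-94 - 20\right) - 213\right)} = - \sqrt{-332030 - 29 \left(-114 - 213\right)} = - \sqrt{-332030 - -9483} = - \sqrt{-332030 + 9483} = - \sqrt{-322547} = - i \sqrt{322547}$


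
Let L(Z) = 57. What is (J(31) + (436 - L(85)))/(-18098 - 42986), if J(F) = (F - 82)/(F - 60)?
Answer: -5521/885718 ≈ -0.0062334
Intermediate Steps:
J(F) = (-82 + F)/(-60 + F)
(J(31) + (436 - L(85)))/(-18098 - 42986) = ((-82 + 31)/(-60 + 31) + (436 - 1*57))/(-18098 - 42986) = (-51/(-29) + (436 - 57))/(-61084) = (-1/29*(-51) + 379)*(-1/61084) = (51/29 + 379)*(-1/61084) = (11042/29)*(-1/61084) = -5521/885718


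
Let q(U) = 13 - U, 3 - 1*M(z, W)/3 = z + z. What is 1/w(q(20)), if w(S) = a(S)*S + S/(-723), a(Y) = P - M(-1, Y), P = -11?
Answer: 723/131593 ≈ 0.0054942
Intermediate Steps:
M(z, W) = 9 - 6*z (M(z, W) = 9 - 3*(z + z) = 9 - 6*z)
a(Y) = -26 (a(Y) = -11 - (9 - 6*(-1)) = -11 - (9 + 6) = -11 - 1*15 = -11 - 15 = -26)
w(S) = -18799*S/723 (w(S) = -26*S + S/(-723) = -26*S + S*(-1/723) = -26*S - S/723 = -18799*S/723)
1/w(q(20)) = 1/(-18799*(13 - 1*20)/723) = 1/(-18799*(13 - 20)/723) = 1/(-18799/723*(-7)) = 1/(131593/723) = 723/131593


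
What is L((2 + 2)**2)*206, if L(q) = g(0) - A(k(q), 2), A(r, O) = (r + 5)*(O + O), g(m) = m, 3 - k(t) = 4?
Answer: -3296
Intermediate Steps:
k(t) = -1 (k(t) = 3 - 1*4 = 3 - 4 = -1)
A(r, O) = 2*O*(5 + r) (A(r, O) = (5 + r)*(2*O) = 2*O*(5 + r))
L(q) = -16 (L(q) = 0 - 2*2*(5 - 1) = 0 - 2*2*4 = 0 - 1*16 = 0 - 16 = -16)
L((2 + 2)**2)*206 = -16*206 = -3296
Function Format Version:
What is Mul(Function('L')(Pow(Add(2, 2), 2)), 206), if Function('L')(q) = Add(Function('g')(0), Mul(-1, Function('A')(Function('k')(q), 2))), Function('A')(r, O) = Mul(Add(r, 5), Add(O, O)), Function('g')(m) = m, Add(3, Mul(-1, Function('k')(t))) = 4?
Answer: -3296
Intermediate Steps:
Function('k')(t) = -1 (Function('k')(t) = Add(3, Mul(-1, 4)) = Add(3, -4) = -1)
Function('A')(r, O) = Mul(2, O, Add(5, r)) (Function('A')(r, O) = Mul(Add(5, r), Mul(2, O)) = Mul(2, O, Add(5, r)))
Function('L')(q) = -16 (Function('L')(q) = Add(0, Mul(-1, Mul(2, 2, Add(5, -1)))) = Add(0, Mul(-1, Mul(2, 2, 4))) = Add(0, Mul(-1, 16)) = Add(0, -16) = -16)
Mul(Function('L')(Pow(Add(2, 2), 2)), 206) = Mul(-16, 206) = -3296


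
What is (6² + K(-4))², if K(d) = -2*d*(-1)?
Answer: 784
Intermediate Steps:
K(d) = 2*d
(6² + K(-4))² = (6² + 2*(-4))² = (36 - 8)² = 28² = 784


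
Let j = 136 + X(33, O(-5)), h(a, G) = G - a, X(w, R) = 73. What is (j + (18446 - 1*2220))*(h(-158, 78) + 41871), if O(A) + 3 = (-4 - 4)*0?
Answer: 692028545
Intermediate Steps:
O(A) = -3 (O(A) = -3 + (-4 - 4)*0 = -3 - 8*0 = -3 + 0 = -3)
j = 209 (j = 136 + 73 = 209)
(j + (18446 - 1*2220))*(h(-158, 78) + 41871) = (209 + (18446 - 1*2220))*((78 - 1*(-158)) + 41871) = (209 + (18446 - 2220))*((78 + 158) + 41871) = (209 + 16226)*(236 + 41871) = 16435*42107 = 692028545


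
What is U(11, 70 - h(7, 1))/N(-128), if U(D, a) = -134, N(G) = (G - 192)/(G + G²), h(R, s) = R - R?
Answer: 34036/5 ≈ 6807.2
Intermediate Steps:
h(R, s) = 0
N(G) = (-192 + G)/(G + G²)
U(11, 70 - h(7, 1))/N(-128) = -134*(-128*(1 - 128)/(-192 - 128)) = -134/((-1/128*(-320)/(-127))) = -134/((-1/128*(-1/127)*(-320))) = -134/(-5/254) = -134*(-254/5) = 34036/5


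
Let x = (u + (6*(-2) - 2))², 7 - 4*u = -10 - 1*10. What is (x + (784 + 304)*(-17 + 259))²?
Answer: 17754231134929/256 ≈ 6.9352e+10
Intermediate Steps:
u = 27/4 (u = 7/4 - (-10 - 1*10)/4 = 7/4 - (-10 - 10)/4 = 7/4 - ¼*(-20) = 7/4 + 5 = 27/4 ≈ 6.7500)
x = 841/16 (x = (27/4 + (6*(-2) - 2))² = (27/4 + (-12 - 2))² = (27/4 - 14)² = (-29/4)² = 841/16 ≈ 52.563)
(x + (784 + 304)*(-17 + 259))² = (841/16 + (784 + 304)*(-17 + 259))² = (841/16 + 1088*242)² = (841/16 + 263296)² = (4213577/16)² = 17754231134929/256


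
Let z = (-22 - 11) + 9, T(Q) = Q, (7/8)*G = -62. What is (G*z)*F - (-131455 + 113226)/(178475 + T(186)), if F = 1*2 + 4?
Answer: 1822972981/178661 ≈ 10204.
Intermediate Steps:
G = -496/7 (G = (8/7)*(-62) = -496/7 ≈ -70.857)
z = -24 (z = -33 + 9 = -24)
F = 6 (F = 2 + 4 = 6)
(G*z)*F - (-131455 + 113226)/(178475 + T(186)) = -496/7*(-24)*6 - (-131455 + 113226)/(178475 + 186) = (11904/7)*6 - (-18229)/178661 = 71424/7 - (-18229)/178661 = 71424/7 - 1*(-18229/178661) = 71424/7 + 18229/178661 = 1822972981/178661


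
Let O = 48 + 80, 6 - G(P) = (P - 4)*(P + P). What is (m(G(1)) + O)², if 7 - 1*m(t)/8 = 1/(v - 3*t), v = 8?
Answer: 1664100/49 ≈ 33961.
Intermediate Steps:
G(P) = 6 - 2*P*(-4 + P) (G(P) = 6 - (P - 4)*(P + P) = 6 - (-4 + P)*2*P = 6 - 2*P*(-4 + P))
m(t) = 56 - 8/(8 - 3*t)
O = 128
(m(G(1)) + O)² = (8*(-55 + 21*(6 - 2*1² + 8*1))/(-8 + 3*(6 - 2*1² + 8*1)) + 128)² = (8*(-55 + 21*(6 - 2*1 + 8))/(-8 + 3*(6 - 2*1 + 8)) + 128)² = (8*(-55 + 21*(6 - 2 + 8))/(-8 + 3*(6 - 2 + 8)) + 128)² = (8*(-55 + 21*12)/(-8 + 3*12) + 128)² = (8*(-55 + 252)/(-8 + 36) + 128)² = (8*197/28 + 128)² = (8*(1/28)*197 + 128)² = (394/7 + 128)² = (1290/7)² = 1664100/49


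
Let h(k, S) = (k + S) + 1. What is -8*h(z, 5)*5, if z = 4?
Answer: -400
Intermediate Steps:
h(k, S) = 1 + S + k (h(k, S) = (S + k) + 1 = 1 + S + k)
-8*h(z, 5)*5 = -8*(1 + 5 + 4)*5 = -8*10*5 = -80*5 = -400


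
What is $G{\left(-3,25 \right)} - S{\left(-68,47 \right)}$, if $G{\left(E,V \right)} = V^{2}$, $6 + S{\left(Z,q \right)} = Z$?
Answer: $699$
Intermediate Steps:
$S{\left(Z,q \right)} = -6 + Z$
$G{\left(-3,25 \right)} - S{\left(-68,47 \right)} = 25^{2} - \left(-6 - 68\right) = 625 - -74 = 625 + 74 = 699$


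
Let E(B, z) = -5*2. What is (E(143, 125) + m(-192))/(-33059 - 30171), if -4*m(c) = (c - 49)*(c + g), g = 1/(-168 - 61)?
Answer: 10605689/57918680 ≈ 0.18311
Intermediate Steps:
g = -1/229 (g = 1/(-229) = -1/229 ≈ -0.0043668)
m(c) = -(-49 + c)*(-1/229 + c)/4 (m(c) = -(c - 49)*(c - 1/229)/4 = -(-49 + c)*(-1/229 + c)/4)
E(B, z) = -10
(E(143, 125) + m(-192))/(-33059 - 30171) = (-10 + (-49/916 - ¼*(-192)² + (5611/458)*(-192)))/(-33059 - 30171) = (-10 + (-49/916 - ¼*36864 - 538656/229))/(-63230) = (-10 + (-49/916 - 9216 - 538656/229))*(-1/63230) = (-10 - 10596529/916)*(-1/63230) = -10605689/916*(-1/63230) = 10605689/57918680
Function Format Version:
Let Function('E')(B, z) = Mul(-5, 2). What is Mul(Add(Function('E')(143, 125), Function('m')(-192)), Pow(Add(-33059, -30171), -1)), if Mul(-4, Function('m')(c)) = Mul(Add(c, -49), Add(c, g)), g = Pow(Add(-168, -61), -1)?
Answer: Rational(10605689, 57918680) ≈ 0.18311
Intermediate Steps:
g = Rational(-1, 229) (g = Pow(-229, -1) = Rational(-1, 229) ≈ -0.0043668)
Function('m')(c) = Mul(Rational(-1, 4), Add(-49, c), Add(Rational(-1, 229), c)) (Function('m')(c) = Mul(Rational(-1, 4), Mul(Add(c, -49), Add(c, Rational(-1, 229)))) = Mul(Rational(-1, 4), Mul(Add(-49, c), Add(Rational(-1, 229), c))) = Mul(Rational(-1, 4), Add(-49, c), Add(Rational(-1, 229), c)))
Function('E')(B, z) = -10
Mul(Add(Function('E')(143, 125), Function('m')(-192)), Pow(Add(-33059, -30171), -1)) = Mul(Add(-10, Add(Rational(-49, 916), Mul(Rational(-1, 4), Pow(-192, 2)), Mul(Rational(5611, 458), -192))), Pow(Add(-33059, -30171), -1)) = Mul(Add(-10, Add(Rational(-49, 916), Mul(Rational(-1, 4), 36864), Rational(-538656, 229))), Pow(-63230, -1)) = Mul(Add(-10, Add(Rational(-49, 916), -9216, Rational(-538656, 229))), Rational(-1, 63230)) = Mul(Add(-10, Rational(-10596529, 916)), Rational(-1, 63230)) = Mul(Rational(-10605689, 916), Rational(-1, 63230)) = Rational(10605689, 57918680)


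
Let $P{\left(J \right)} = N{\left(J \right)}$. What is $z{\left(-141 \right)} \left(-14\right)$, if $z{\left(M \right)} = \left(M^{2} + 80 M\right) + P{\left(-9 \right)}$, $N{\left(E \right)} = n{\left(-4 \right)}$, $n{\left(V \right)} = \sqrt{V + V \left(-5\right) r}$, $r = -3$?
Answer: $-120414 - 112 i \approx -1.2041 \cdot 10^{5} - 112.0 i$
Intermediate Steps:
$n{\left(V \right)} = 4 \sqrt{V}$ ($n{\left(V \right)} = \sqrt{V + V \left(-5\right) \left(-3\right)} = \sqrt{V + - 5 V \left(-3\right)} = \sqrt{V + 15 V} = \sqrt{16 V} = 4 \sqrt{V}$)
$N{\left(E \right)} = 8 i$ ($N{\left(E \right)} = 4 \sqrt{-4} = 4 \cdot 2 i = 8 i$)
$P{\left(J \right)} = 8 i$
$z{\left(M \right)} = M^{2} + 8 i + 80 M$ ($z{\left(M \right)} = \left(M^{2} + 80 M\right) + 8 i = M^{2} + 8 i + 80 M$)
$z{\left(-141 \right)} \left(-14\right) = \left(\left(-141\right)^{2} + 8 i + 80 \left(-141\right)\right) \left(-14\right) = \left(19881 + 8 i - 11280\right) \left(-14\right) = \left(8601 + 8 i\right) \left(-14\right) = -120414 - 112 i$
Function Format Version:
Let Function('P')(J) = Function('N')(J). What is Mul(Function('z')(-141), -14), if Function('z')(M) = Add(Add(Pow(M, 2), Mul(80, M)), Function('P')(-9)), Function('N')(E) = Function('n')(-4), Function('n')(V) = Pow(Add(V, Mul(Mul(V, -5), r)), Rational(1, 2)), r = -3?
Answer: Add(-120414, Mul(-112, I)) ≈ Add(-1.2041e+5, Mul(-112.00, I))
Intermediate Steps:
Function('n')(V) = Mul(4, Pow(V, Rational(1, 2))) (Function('n')(V) = Pow(Add(V, Mul(Mul(V, -5), -3)), Rational(1, 2)) = Pow(Add(V, Mul(Mul(-5, V), -3)), Rational(1, 2)) = Pow(Add(V, Mul(15, V)), Rational(1, 2)) = Pow(Mul(16, V), Rational(1, 2)) = Mul(4, Pow(V, Rational(1, 2))))
Function('N')(E) = Mul(8, I) (Function('N')(E) = Mul(4, Pow(-4, Rational(1, 2))) = Mul(4, Mul(2, I)) = Mul(8, I))
Function('P')(J) = Mul(8, I)
Function('z')(M) = Add(Pow(M, 2), Mul(8, I), Mul(80, M)) (Function('z')(M) = Add(Add(Pow(M, 2), Mul(80, M)), Mul(8, I)) = Add(Pow(M, 2), Mul(8, I), Mul(80, M)))
Mul(Function('z')(-141), -14) = Mul(Add(Pow(-141, 2), Mul(8, I), Mul(80, -141)), -14) = Mul(Add(19881, Mul(8, I), -11280), -14) = Mul(Add(8601, Mul(8, I)), -14) = Add(-120414, Mul(-112, I))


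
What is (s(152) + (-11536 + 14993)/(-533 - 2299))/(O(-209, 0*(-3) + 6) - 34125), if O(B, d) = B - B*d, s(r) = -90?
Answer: 258337/93682560 ≈ 0.0027576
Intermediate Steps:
O(B, d) = B - B*d
(s(152) + (-11536 + 14993)/(-533 - 2299))/(O(-209, 0*(-3) + 6) - 34125) = (-90 + (-11536 + 14993)/(-533 - 2299))/(-209*(1 - (0*(-3) + 6)) - 34125) = (-90 + 3457/(-2832))/(-209*(1 - (0 + 6)) - 34125) = (-90 + 3457*(-1/2832))/(-209*(1 - 1*6) - 34125) = (-90 - 3457/2832)/(-209*(1 - 6) - 34125) = -258337/(2832*(-209*(-5) - 34125)) = -258337/(2832*(1045 - 34125)) = -258337/2832/(-33080) = -258337/2832*(-1/33080) = 258337/93682560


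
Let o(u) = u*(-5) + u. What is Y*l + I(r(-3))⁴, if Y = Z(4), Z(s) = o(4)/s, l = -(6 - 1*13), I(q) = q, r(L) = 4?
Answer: 228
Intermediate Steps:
o(u) = -4*u (o(u) = -5*u + u = -4*u)
l = 7 (l = -(6 - 13) = -1*(-7) = 7)
Z(s) = -16/s (Z(s) = (-4*4)/s = -16/s)
Y = -4 (Y = -16/4 = -16*¼ = -4)
Y*l + I(r(-3))⁴ = -4*7 + 4⁴ = -28 + 256 = 228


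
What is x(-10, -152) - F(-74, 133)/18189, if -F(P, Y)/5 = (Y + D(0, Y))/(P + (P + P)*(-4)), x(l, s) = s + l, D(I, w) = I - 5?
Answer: -763173742/4710951 ≈ -162.00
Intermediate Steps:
D(I, w) = -5 + I
x(l, s) = l + s
F(P, Y) = 5*(-5 + Y)/(7*P) (F(P, Y) = -5*(Y + (-5 + 0))/(P + (P + P)*(-4)) = -5*(Y - 5)/(P + (2*P)*(-4)) = -5*(-5 + Y)/(P - 8*P) = -5*(-5 + Y)/((-7*P)) = -5*(-5 + Y)*(-1/(7*P)) = -(-5)*(-5 + Y)/(7*P) = 5*(-5 + Y)/(7*P))
x(-10, -152) - F(-74, 133)/18189 = (-10 - 152) - (5/7)*(-5 + 133)/(-74)/18189 = -162 - (5/7)*(-1/74)*128/18189 = -162 - (-320)/(259*18189) = -162 - 1*(-320/4710951) = -162 + 320/4710951 = -763173742/4710951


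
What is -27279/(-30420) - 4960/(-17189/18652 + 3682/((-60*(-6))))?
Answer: -7023845927291/13200721820 ≈ -532.08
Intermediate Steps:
-27279/(-30420) - 4960/(-17189/18652 + 3682/((-60*(-6)))) = -27279*(-1/30420) - 4960/(-17189*1/18652 + 3682/360) = 3031/3380 - 4960/(-17189/18652 + 3682*(1/360)) = 3031/3380 - 4960/(-17189/18652 + 1841/180) = 3031/3380 - 4960/3905539/419670 = 3031/3380 - 4960*419670/3905539 = 3031/3380 - 2081563200/3905539 = -7023845927291/13200721820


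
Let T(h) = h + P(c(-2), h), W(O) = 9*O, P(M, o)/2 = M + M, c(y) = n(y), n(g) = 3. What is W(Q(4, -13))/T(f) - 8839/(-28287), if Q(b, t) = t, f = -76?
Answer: 3875275/1810368 ≈ 2.1406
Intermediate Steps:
c(y) = 3
P(M, o) = 4*M (P(M, o) = 2*(M + M) = 2*(2*M) = 4*M)
T(h) = 12 + h (T(h) = h + 4*3 = h + 12 = 12 + h)
W(Q(4, -13))/T(f) - 8839/(-28287) = (9*(-13))/(12 - 76) - 8839/(-28287) = -117/(-64) - 8839*(-1/28287) = -117*(-1/64) + 8839/28287 = 117/64 + 8839/28287 = 3875275/1810368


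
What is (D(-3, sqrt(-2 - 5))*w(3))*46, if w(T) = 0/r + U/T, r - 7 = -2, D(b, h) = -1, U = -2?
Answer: 92/3 ≈ 30.667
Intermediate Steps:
r = 5 (r = 7 - 2 = 5)
w(T) = -2/T (w(T) = 0/5 - 2/T = 0*(1/5) - 2/T = 0 - 2/T = -2/T)
(D(-3, sqrt(-2 - 5))*w(3))*46 = -(-2)/3*46 = -1*(-2/3)*46 = (2/3)*46 = 92/3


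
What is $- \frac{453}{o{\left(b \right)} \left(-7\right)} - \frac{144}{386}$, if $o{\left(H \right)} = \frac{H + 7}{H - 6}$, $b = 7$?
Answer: $\frac{80373}{18914} \approx 4.2494$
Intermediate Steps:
$o{\left(H \right)} = \frac{7 + H}{-6 + H}$
$- \frac{453}{o{\left(b \right)} \left(-7\right)} - \frac{144}{386} = - \frac{453}{\frac{7 + 7}{-6 + 7} \left(-7\right)} - \frac{144}{386} = - \frac{453}{1^{-1} \cdot 14 \left(-7\right)} - \frac{72}{193} = - \frac{453}{1 \cdot 14 \left(-7\right)} - \frac{72}{193} = - \frac{453}{14 \left(-7\right)} - \frac{72}{193} = - \frac{453}{-98} - \frac{72}{193} = \left(-453\right) \left(- \frac{1}{98}\right) - \frac{72}{193} = \frac{453}{98} - \frac{72}{193} = \frac{80373}{18914}$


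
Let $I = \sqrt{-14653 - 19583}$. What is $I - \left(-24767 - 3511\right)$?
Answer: $28278 + 6 i \sqrt{951} \approx 28278.0 + 185.03 i$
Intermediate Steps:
$I = 6 i \sqrt{951}$ ($I = \sqrt{-34236} = 6 i \sqrt{951} \approx 185.03 i$)
$I - \left(-24767 - 3511\right) = 6 i \sqrt{951} - \left(-24767 - 3511\right) = 6 i \sqrt{951} - -28278 = 6 i \sqrt{951} + 28278 = 28278 + 6 i \sqrt{951}$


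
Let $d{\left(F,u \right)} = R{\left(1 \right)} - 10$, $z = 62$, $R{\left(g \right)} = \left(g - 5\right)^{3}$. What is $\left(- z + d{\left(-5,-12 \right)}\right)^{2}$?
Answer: $18496$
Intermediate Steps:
$R{\left(g \right)} = \left(-5 + g\right)^{3}$ ($R{\left(g \right)} = \left(g - 5\right)^{3} = \left(-5 + g\right)^{3}$)
$d{\left(F,u \right)} = -74$ ($d{\left(F,u \right)} = \left(-5 + 1\right)^{3} - 10 = \left(-4\right)^{3} - 10 = -64 - 10 = -74$)
$\left(- z + d{\left(-5,-12 \right)}\right)^{2} = \left(\left(-1\right) 62 - 74\right)^{2} = \left(-62 - 74\right)^{2} = \left(-136\right)^{2} = 18496$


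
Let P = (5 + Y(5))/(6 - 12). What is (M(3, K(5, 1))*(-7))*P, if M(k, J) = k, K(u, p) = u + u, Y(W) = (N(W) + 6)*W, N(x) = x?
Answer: 210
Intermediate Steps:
Y(W) = W*(6 + W) (Y(W) = (W + 6)*W = (6 + W)*W = W*(6 + W))
K(u, p) = 2*u
P = -10 (P = (5 + 5*(6 + 5))/(6 - 12) = (5 + 5*11)/(-6) = (5 + 55)*(-⅙) = 60*(-⅙) = -10)
(M(3, K(5, 1))*(-7))*P = (3*(-7))*(-10) = -21*(-10) = 210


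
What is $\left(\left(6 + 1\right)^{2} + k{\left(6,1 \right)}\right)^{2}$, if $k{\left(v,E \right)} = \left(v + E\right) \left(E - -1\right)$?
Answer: $3969$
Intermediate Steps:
$k{\left(v,E \right)} = \left(1 + E\right) \left(E + v\right)$ ($k{\left(v,E \right)} = \left(E + v\right) \left(E + 1\right) = \left(E + v\right) \left(1 + E\right) = \left(1 + E\right) \left(E + v\right)$)
$\left(\left(6 + 1\right)^{2} + k{\left(6,1 \right)}\right)^{2} = \left(\left(6 + 1\right)^{2} + \left(1 + 6 + 1^{2} + 1 \cdot 6\right)\right)^{2} = \left(7^{2} + \left(1 + 6 + 1 + 6\right)\right)^{2} = \left(49 + 14\right)^{2} = 63^{2} = 3969$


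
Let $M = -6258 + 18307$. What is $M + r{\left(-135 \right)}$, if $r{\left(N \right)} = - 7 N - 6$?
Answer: $12988$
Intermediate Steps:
$M = 12049$
$r{\left(N \right)} = -6 - 7 N$
$M + r{\left(-135 \right)} = 12049 - -939 = 12049 + \left(-6 + 945\right) = 12049 + 939 = 12988$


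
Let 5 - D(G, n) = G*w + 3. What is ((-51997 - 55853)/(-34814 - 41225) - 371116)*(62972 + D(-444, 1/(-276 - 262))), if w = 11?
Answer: -1914897230034292/76039 ≈ -2.5183e+10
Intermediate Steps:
D(G, n) = 2 - 11*G (D(G, n) = 5 - (G*11 + 3) = 5 - (11*G + 3) = 5 - (3 + 11*G) = 5 + (-3 - 11*G) = 2 - 11*G)
((-51997 - 55853)/(-34814 - 41225) - 371116)*(62972 + D(-444, 1/(-276 - 262))) = ((-51997 - 55853)/(-34814 - 41225) - 371116)*(62972 + (2 - 11*(-444))) = (-107850/(-76039) - 371116)*(62972 + (2 + 4884)) = (-107850*(-1/76039) - 371116)*(62972 + 4886) = (107850/76039 - 371116)*67858 = -28219181674/76039*67858 = -1914897230034292/76039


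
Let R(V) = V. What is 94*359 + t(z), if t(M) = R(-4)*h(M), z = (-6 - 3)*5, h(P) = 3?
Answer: 33734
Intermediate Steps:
z = -45 (z = -9*5 = -45)
t(M) = -12 (t(M) = -4*3 = -12)
94*359 + t(z) = 94*359 - 12 = 33746 - 12 = 33734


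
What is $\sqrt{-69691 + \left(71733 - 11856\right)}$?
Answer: $i \sqrt{9814} \approx 99.066 i$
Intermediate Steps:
$\sqrt{-69691 + \left(71733 - 11856\right)} = \sqrt{-69691 + 59877} = \sqrt{-9814} = i \sqrt{9814}$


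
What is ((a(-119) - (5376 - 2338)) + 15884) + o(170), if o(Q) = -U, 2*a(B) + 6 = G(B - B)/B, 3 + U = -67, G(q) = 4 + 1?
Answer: 3073289/238 ≈ 12913.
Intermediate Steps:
G(q) = 5
U = -70 (U = -3 - 67 = -70)
a(B) = -3 + 5/(2*B) (a(B) = -3 + (5/B)/2 = -3 + 5/(2*B))
o(Q) = 70 (o(Q) = -1*(-70) = 70)
((a(-119) - (5376 - 2338)) + 15884) + o(170) = (((-3 + (5/2)/(-119)) - (5376 - 2338)) + 15884) + 70 = (((-3 + (5/2)*(-1/119)) - 1*3038) + 15884) + 70 = (((-3 - 5/238) - 3038) + 15884) + 70 = ((-719/238 - 3038) + 15884) + 70 = (-723763/238 + 15884) + 70 = 3056629/238 + 70 = 3073289/238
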